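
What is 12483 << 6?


0b11000011000011 << 6 = 0b11000011000011000000 = 798912

798912


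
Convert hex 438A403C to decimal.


438A403C hex = 1133133884 decimal

1133133884


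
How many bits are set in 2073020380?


0b1111011100011111100011111011100 has 21 set bits

21


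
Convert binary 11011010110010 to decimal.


11011010110010 in decimal = 14002

14002


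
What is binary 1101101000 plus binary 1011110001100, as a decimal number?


1101101000 + 1011110001100 = 1101011110100 = 6900

6900


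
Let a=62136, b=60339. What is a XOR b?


62136 ^ 60339 = 6411

6411


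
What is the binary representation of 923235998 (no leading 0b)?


923235998 = 110111000001110111011010011110 in binary

110111000001110111011010011110


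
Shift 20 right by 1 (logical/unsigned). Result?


0b10100 >> 1 = 0b1010 = 10

10


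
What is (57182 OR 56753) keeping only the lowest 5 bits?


Step 1: 57182 | 56753 = 57343
Step 2: 57343 & 31 = 31

31


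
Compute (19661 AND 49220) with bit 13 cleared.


Step 1: 19661 & 49220 = 16452
Step 2: 16452 & ~(1 << 13) = 16452

16452


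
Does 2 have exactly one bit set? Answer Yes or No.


0b10. Only one bit set => Yes

Yes


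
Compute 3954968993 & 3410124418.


0b11101011101111000000100110100001 & 0b11001011010000100101111010000010 = 0b11001011000000000000100010000000 = 3405777024

3405777024


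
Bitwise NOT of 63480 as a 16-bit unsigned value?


~0b1111011111111000 = 0b100000000111 = 2055 (16-bit unsigned)

2055


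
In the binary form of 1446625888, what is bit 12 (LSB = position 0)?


0b1010110001110011100001001100000, position 12 = 0

0


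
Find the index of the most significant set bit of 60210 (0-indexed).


0b1110101100110010. Highest set bit at position 15

15


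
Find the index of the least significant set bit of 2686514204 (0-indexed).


0b10100000001000001111010000011100. Lowest set bit at position 2

2


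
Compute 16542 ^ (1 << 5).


16542 ^ (1 << 5) = 16542 ^ 32 = 16574

16574


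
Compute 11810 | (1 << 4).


11810 | (1 << 4) = 11810 | 16 = 11826

11826


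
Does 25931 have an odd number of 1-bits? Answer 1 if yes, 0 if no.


0b110010101001011 has 8 ones => parity 0

0


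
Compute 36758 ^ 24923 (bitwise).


0b1000111110010110 ^ 0b110000101011011 = 0b1110111011001101 = 61133

61133


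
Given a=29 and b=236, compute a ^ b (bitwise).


29 ^ 236 = 241

241


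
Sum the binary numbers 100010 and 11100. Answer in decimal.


100010 + 11100 = 111110 = 62

62


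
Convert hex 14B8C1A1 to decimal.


14B8C1A1 hex = 347652513 decimal

347652513


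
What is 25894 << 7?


0b110010100100110 << 7 = 0b1100101001001100000000 = 3314432

3314432


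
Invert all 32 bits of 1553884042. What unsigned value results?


1553884042 ^ 4294967295 = 2741083253

2741083253


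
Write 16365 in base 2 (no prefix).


16365 = 11111111101101 in binary

11111111101101


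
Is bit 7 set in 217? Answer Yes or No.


0b11011001, bit 7 = 1. Yes

Yes


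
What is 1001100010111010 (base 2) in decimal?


1001100010111010 in decimal = 39098

39098


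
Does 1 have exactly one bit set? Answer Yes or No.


0b1. Only one bit set => Yes

Yes


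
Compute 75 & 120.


0b1001011 & 0b1111000 = 0b1001000 = 72

72


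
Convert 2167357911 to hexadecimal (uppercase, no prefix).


2167357911 = 812F41D7 hex

812F41D7


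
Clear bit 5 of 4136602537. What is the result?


4136602537 & ~(1 << 5) = 4136602505

4136602505


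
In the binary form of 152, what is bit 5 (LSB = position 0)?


0b10011000, position 5 = 0

0


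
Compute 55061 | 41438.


0b1101011100010101 | 0b1010000111011110 = 0b1111011111011111 = 63455

63455


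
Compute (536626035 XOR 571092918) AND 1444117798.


Step 1: 536626035 ^ 571092918 = 1039559877
Step 2: 1039559877 & 1444117798 = 336751620

336751620


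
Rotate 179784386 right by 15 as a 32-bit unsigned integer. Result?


Rotate 0b1010101101110100101011000010 right by 15 (32-bit) = 0b10010101100001000001010101101110 = 2508461422

2508461422


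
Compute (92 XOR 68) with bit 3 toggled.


Step 1: 92 ^ 68 = 24
Step 2: 24 ^ (1 << 3) = 24 ^ 8 = 16

16


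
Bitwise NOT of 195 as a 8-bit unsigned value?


~0b11000011 = 0b111100 = 60 (8-bit unsigned)

60


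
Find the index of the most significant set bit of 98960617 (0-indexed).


0b101111001100000010011101001. Highest set bit at position 26

26


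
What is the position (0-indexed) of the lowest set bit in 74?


0b1001010. Lowest set bit at position 1

1


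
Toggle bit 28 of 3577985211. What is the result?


3577985211 ^ (1 << 28) = 3577985211 ^ 268435456 = 3309549755

3309549755


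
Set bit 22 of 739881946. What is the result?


739881946 | (1 << 22) = 739881946 | 4194304 = 744076250

744076250


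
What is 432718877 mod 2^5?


432718877 & 31 = 29

29


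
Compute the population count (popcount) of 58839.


0b1110010111010111 has 11 set bits

11


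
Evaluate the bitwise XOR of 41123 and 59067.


0b1010000010100011 ^ 0b1110011010111011 = 0b100011000011000 = 17944

17944


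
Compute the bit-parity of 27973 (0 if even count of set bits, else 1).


0b110110101000101 has 8 ones => parity 0

0


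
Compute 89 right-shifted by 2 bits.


0b1011001 >> 2 = 0b10110 = 22

22


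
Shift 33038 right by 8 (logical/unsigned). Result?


0b1000000100001110 >> 8 = 0b10000001 = 129

129


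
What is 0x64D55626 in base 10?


64D55626 hex = 1691702822 decimal

1691702822


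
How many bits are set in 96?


0b1100000 has 2 set bits

2


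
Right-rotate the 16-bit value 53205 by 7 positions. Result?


Rotate 0b1100111111010101 right by 7 (16-bit) = 0b1010101110011111 = 43935

43935


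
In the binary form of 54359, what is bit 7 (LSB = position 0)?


0b1101010001010111, position 7 = 0

0


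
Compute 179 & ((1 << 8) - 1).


179 & 255 = 179

179


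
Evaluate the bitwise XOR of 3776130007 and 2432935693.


0b11100001000100110010101111010111 ^ 0b10010001000000111010011100001101 = 0b1110000000100001000110011011010 = 1880132826

1880132826


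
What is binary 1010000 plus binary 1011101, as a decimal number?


1010000 + 1011101 = 10101101 = 173

173


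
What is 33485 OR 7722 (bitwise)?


0b1000001011001101 | 0b1111000101010 = 0b1001111011101111 = 40687

40687


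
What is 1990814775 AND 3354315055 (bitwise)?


0b1110110101010010110110000110111 & 0b11000111111011101100100100101111 = 0b1000110101010000100100000100111 = 1185433639

1185433639


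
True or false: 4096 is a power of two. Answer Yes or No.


0b1000000000000. Only one bit set => Yes

Yes


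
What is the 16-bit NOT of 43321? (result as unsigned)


~0b1010100100111001 = 0b101011011000110 = 22214 (16-bit unsigned)

22214


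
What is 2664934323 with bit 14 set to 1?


2664934323 | (1 << 14) = 2664934323 | 16384 = 2664950707

2664950707


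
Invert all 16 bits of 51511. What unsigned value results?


51511 ^ 65535 = 14024

14024


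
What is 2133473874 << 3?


0b1111111001010100011101001010010 << 3 = 0b1111111001010100011101001010010000 = 17067790992

17067790992


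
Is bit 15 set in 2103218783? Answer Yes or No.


0b1111101010111001001001001011111, bit 15 = 1. Yes

Yes


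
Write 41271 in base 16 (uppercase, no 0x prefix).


41271 = A137 hex

A137


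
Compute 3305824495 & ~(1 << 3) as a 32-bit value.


3305824495 & ~(1 << 3) = 3305824487

3305824487


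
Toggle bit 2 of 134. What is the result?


134 ^ (1 << 2) = 134 ^ 4 = 130

130


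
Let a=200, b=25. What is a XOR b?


200 ^ 25 = 209

209


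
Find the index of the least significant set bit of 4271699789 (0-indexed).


0b11111110100111001111011101001101. Lowest set bit at position 0

0


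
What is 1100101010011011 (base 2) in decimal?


1100101010011011 in decimal = 51867

51867


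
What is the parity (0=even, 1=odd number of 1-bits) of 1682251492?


0b1100100010001010001111011100100 has 14 ones => parity 0

0


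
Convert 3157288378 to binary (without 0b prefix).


3157288378 = 10111100001100000110010110111010 in binary

10111100001100000110010110111010


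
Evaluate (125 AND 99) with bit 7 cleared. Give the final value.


Step 1: 125 & 99 = 97
Step 2: 97 & ~(1 << 7) = 97

97


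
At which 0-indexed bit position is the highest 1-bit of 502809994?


0b11101111110000100010110001010. Highest set bit at position 28

28


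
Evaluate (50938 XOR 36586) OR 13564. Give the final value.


Step 1: 50938 ^ 36586 = 18448
Step 2: 18448 | 13564 = 31996

31996


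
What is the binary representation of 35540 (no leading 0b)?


35540 = 1000101011010100 in binary

1000101011010100


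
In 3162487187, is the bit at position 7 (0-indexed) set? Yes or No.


0b10111100011111111011100110010011, bit 7 = 1. Yes

Yes


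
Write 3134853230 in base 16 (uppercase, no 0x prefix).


3134853230 = BADA106E hex

BADA106E


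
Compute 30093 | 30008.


0b111010110001101 | 0b111010100111000 = 0b111010110111101 = 30141

30141


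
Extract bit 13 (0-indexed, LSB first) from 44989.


0b1010111110111101, position 13 = 1

1


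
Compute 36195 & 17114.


0b1000110101100011 & 0b100001011011010 = 0b1000010 = 66

66


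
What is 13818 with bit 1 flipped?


13818 ^ (1 << 1) = 13818 ^ 2 = 13816

13816


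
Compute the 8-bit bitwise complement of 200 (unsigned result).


~0b11001000 = 0b110111 = 55 (8-bit unsigned)

55


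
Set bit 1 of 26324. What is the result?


26324 | (1 << 1) = 26324 | 2 = 26326

26326


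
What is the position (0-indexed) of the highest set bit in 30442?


0b111011011101010. Highest set bit at position 14

14


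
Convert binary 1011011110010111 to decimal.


1011011110010111 in decimal = 46999

46999


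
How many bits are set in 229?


0b11100101 has 5 set bits

5


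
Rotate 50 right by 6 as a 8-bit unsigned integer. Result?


Rotate 0b110010 right by 6 (8-bit) = 0b11001000 = 200

200


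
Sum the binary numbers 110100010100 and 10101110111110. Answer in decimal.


110100010100 + 10101110111110 = 11100011010010 = 14546

14546


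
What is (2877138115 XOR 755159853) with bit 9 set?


Step 1: 2877138115 ^ 755159853 = 2256500718
Step 2: 2256500718 | (1 << 9) = 2256500718 | 512 = 2256500718

2256500718


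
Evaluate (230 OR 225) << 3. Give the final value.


Step 1: 230 | 225 = 231
Step 2: 231 << 3 = 1848

1848


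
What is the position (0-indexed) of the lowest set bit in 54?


0b110110. Lowest set bit at position 1

1


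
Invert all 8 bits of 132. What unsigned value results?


132 ^ 255 = 123

123


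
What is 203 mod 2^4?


203 & 15 = 11

11


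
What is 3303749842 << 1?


0b11000100111010110011100011010010 << 1 = 0b110001001110101100111000110100100 = 6607499684

6607499684


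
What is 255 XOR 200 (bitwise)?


0b11111111 ^ 0b11001000 = 0b110111 = 55

55


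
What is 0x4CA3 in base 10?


4CA3 hex = 19619 decimal

19619


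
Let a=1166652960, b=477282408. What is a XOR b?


1166652960 ^ 477282408 = 1509652040

1509652040


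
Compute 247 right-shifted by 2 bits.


0b11110111 >> 2 = 0b111101 = 61

61


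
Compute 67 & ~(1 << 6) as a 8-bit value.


67 & ~(1 << 6) = 3

3


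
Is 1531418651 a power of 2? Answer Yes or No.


0b1011011010001111001100000011011. Multiple bits set => No

No


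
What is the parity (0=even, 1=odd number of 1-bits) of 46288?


0b1011010011010000 has 7 ones => parity 1

1


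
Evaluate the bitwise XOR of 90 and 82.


0b1011010 ^ 0b1010010 = 0b1000 = 8

8


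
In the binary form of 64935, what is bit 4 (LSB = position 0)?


0b1111110110100111, position 4 = 0

0


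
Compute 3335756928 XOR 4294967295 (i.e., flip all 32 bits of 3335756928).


3335756928 ^ 4294967295 = 959210367

959210367


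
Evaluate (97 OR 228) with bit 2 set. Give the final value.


Step 1: 97 | 228 = 229
Step 2: 229 | (1 << 2) = 229 | 4 = 229

229


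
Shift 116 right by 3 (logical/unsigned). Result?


0b1110100 >> 3 = 0b1110 = 14

14


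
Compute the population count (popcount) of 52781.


0b1100111000101101 has 9 set bits

9


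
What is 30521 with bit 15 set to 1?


30521 | (1 << 15) = 30521 | 32768 = 63289

63289


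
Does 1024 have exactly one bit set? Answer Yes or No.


0b10000000000. Only one bit set => Yes

Yes


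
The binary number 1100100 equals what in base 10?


1100100 in decimal = 100

100


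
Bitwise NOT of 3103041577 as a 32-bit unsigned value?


~0b10111000111101001010100000101001 = 0b1000111000010110101011111010110 = 1191925718 (32-bit unsigned)

1191925718


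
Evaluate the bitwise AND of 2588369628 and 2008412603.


0b10011010010001110110001011011100 & 0b1110111101101011111000110111011 = 0b10010000001010110000010011000 = 302342296

302342296


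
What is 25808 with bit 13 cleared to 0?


25808 & ~(1 << 13) = 17616

17616


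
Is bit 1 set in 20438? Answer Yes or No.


0b100111111010110, bit 1 = 1. Yes

Yes


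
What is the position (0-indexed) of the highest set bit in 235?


0b11101011. Highest set bit at position 7

7


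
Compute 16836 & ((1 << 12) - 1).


16836 & 4095 = 452

452


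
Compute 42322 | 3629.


0b1010010101010010 | 0b111000101101 = 0b1010111101111111 = 44927

44927


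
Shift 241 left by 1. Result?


0b11110001 << 1 = 0b111100010 = 482

482


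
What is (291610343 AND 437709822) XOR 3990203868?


Step 1: 291610343 & 437709822 = 268471014
Step 2: 268471014 ^ 3990203868 = 4258604858

4258604858


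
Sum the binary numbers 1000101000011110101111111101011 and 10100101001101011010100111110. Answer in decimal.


1000101000011110101111111101011 + 10100101001101011010100111110 = 1011001101101100001010100101001 = 1505105193

1505105193


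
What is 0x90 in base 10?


90 hex = 144 decimal

144


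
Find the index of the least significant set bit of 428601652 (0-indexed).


0b11001100010111111000100110100. Lowest set bit at position 2

2


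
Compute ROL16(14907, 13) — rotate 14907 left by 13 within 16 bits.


Rotate 0b11101000111011 left by 13 (16-bit) = 0b110011101000111 = 26439

26439


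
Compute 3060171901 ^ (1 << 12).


3060171901 ^ (1 << 12) = 3060171901 ^ 4096 = 3060175997

3060175997


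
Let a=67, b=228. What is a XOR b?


67 ^ 228 = 167

167


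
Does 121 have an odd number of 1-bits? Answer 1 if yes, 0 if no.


0b1111001 has 5 ones => parity 1

1


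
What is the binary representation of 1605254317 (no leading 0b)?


1605254317 = 1011111101011100011110010101101 in binary

1011111101011100011110010101101


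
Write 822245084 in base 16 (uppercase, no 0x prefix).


822245084 = 310276DC hex

310276DC


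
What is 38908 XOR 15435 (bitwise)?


0b1001011111111100 ^ 0b11110001001011 = 0b1010101110110111 = 43959

43959


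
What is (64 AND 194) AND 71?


Step 1: 64 & 194 = 64
Step 2: 64 & 71 = 64

64


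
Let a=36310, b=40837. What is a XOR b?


36310 ^ 40837 = 4691

4691


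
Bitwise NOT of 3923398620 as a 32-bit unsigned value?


~0b11101001110110100100111111011100 = 0b10110001001011011000000100011 = 371568675 (32-bit unsigned)

371568675


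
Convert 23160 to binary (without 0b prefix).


23160 = 101101001111000 in binary

101101001111000


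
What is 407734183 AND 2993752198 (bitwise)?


0b11000010011011000011110100111 & 0b10110010011100010000100010000110 = 0b10000010000010000000010000110 = 272695430

272695430


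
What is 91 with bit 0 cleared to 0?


91 & ~(1 << 0) = 90

90


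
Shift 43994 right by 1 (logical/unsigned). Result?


0b1010101111011010 >> 1 = 0b101010111101101 = 21997

21997


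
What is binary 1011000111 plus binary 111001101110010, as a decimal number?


1011000111 + 111001101110010 = 111011000111001 = 30265

30265


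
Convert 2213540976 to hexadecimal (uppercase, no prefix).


2213540976 = 83EFF470 hex

83EFF470


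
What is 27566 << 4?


0b110101110101110 << 4 = 0b1101011101011100000 = 441056

441056


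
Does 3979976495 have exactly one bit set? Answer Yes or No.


0b11101101001110011001111100101111. Multiple bits set => No

No


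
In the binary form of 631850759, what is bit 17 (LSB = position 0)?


0b100101101010010100011100000111, position 17 = 0

0


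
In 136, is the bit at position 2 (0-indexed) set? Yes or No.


0b10001000, bit 2 = 0. No

No


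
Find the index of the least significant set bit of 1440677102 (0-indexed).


0b1010101110111101111110011101110. Lowest set bit at position 1

1


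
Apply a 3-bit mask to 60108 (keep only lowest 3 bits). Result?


60108 & 7 = 4

4


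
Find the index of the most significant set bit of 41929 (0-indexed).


0b1010001111001001. Highest set bit at position 15

15


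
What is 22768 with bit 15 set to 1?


22768 | (1 << 15) = 22768 | 32768 = 55536

55536


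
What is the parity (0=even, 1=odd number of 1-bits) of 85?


0b1010101 has 4 ones => parity 0

0


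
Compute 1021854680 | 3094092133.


0b111100111010000100001111011000 | 0b10111000011011000001100101100101 = 0b10111100111011000101101111111101 = 3169606653

3169606653


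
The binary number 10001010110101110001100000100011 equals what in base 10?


10001010110101110001100000100011 in decimal = 2329352227

2329352227


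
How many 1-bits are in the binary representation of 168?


0b10101000 has 3 set bits

3


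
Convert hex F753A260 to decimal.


F753A260 hex = 4149453408 decimal

4149453408


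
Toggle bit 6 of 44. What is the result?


44 ^ (1 << 6) = 44 ^ 64 = 108

108


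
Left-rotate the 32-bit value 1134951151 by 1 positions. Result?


Rotate 0b1000011101001011111101011101111 left by 1 (32-bit) = 0b10000111010010111111010111011110 = 2269902302

2269902302


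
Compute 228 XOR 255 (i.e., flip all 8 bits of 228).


228 ^ 255 = 27

27


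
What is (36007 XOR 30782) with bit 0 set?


Step 1: 36007 ^ 30782 = 62617
Step 2: 62617 | (1 << 0) = 62617 | 1 = 62617

62617


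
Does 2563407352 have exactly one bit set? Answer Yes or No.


0b10011000110010100111110111111000. Multiple bits set => No

No


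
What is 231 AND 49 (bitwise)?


0b11100111 & 0b110001 = 0b100001 = 33

33


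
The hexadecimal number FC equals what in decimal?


FC hex = 252 decimal

252


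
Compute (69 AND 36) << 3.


Step 1: 69 & 36 = 4
Step 2: 4 << 3 = 32

32


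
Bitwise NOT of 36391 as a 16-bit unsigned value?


~0b1000111000100111 = 0b111000111011000 = 29144 (16-bit unsigned)

29144


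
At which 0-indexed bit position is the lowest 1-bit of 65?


0b1000001. Lowest set bit at position 0

0


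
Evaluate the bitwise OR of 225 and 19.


0b11100001 | 0b10011 = 0b11110011 = 243

243


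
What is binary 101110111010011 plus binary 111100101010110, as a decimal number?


101110111010011 + 111100101010110 = 1101011100101001 = 55081

55081


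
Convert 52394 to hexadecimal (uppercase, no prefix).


52394 = CCAA hex

CCAA


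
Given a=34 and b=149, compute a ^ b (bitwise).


34 ^ 149 = 183

183


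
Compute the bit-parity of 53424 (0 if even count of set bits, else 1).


0b1101000010110000 has 6 ones => parity 0

0


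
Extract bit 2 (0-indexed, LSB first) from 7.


0b111, position 2 = 1

1


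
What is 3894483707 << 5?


0b11101000001000010001101011111011 << 5 = 0b1110100000100001000110101111101100000 = 124623478624

124623478624


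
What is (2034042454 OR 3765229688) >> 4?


Step 1: 2034042454 | 3765229688 = 4185775742
Step 2: 4185775742 >> 4 = 261610983

261610983


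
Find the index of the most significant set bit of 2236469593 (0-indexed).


0b10000101010011011101000101011001. Highest set bit at position 31

31


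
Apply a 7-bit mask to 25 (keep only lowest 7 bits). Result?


25 & 127 = 25

25


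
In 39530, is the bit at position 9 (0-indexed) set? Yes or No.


0b1001101001101010, bit 9 = 1. Yes

Yes


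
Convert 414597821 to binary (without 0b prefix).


414597821 = 11000101101100100001010111101 in binary

11000101101100100001010111101


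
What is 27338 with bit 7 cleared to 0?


27338 & ~(1 << 7) = 27210

27210


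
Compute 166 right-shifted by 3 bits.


0b10100110 >> 3 = 0b10100 = 20

20


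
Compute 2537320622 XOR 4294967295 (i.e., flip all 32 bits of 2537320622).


2537320622 ^ 4294967295 = 1757646673

1757646673


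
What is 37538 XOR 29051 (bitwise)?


0b1001001010100010 ^ 0b111000101111011 = 0b1110001111011001 = 58329

58329


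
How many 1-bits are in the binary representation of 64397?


0b1111101110001101 has 11 set bits

11


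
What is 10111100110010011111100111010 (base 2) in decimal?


10111100110010011111100111010 in decimal = 395919162

395919162


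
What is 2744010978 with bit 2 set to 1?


2744010978 | (1 << 2) = 2744010978 | 4 = 2744010982

2744010982


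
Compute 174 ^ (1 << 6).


174 ^ (1 << 6) = 174 ^ 64 = 238

238


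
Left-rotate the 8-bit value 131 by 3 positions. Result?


Rotate 0b10000011 left by 3 (8-bit) = 0b11100 = 28

28


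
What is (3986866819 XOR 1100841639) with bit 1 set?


Step 1: 3986866819 ^ 1100841639 = 2889826340
Step 2: 2889826340 | (1 << 1) = 2889826340 | 2 = 2889826342

2889826342


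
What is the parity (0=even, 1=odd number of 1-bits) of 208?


0b11010000 has 3 ones => parity 1

1


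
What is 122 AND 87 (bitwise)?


0b1111010 & 0b1010111 = 0b1010010 = 82

82


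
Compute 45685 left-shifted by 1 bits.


0b1011001001110101 << 1 = 0b10110010011101010 = 91370

91370


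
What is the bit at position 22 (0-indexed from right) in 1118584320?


0b1000010101011000011111000000000, position 22 = 0

0


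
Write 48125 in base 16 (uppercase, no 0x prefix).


48125 = BBFD hex

BBFD


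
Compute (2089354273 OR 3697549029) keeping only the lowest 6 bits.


Step 1: 2089354273 | 3697549029 = 4243398373
Step 2: 4243398373 & 63 = 37

37


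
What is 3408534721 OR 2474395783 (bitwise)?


0b11001011001010100001110011000001 | 0b10010011011111000100100010000111 = 0b11011011011111100101110011000111 = 3682491591

3682491591


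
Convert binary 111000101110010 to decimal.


111000101110010 in decimal = 29042

29042


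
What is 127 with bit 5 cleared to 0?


127 & ~(1 << 5) = 95

95


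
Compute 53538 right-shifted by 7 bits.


0b1101000100100010 >> 7 = 0b110100010 = 418

418


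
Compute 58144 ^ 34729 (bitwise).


0b1110001100100000 ^ 0b1000011110101001 = 0b110010010001001 = 25737

25737


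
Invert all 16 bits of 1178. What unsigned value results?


1178 ^ 65535 = 64357

64357


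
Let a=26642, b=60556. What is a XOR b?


26642 ^ 60556 = 33950

33950


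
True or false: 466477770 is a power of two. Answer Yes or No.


0b11011110011011110001011001010. Multiple bits set => No

No


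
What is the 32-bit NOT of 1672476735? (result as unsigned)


~0b1100011101011111111100000111111 = 0b10011100010100000000011111000000 = 2622490560 (32-bit unsigned)

2622490560


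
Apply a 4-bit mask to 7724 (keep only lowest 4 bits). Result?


7724 & 15 = 12

12


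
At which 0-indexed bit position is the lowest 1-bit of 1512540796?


0b1011010001001111000101001111100. Lowest set bit at position 2

2


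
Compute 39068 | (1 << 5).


39068 | (1 << 5) = 39068 | 32 = 39100

39100


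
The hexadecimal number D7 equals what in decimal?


D7 hex = 215 decimal

215


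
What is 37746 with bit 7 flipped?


37746 ^ (1 << 7) = 37746 ^ 128 = 37874

37874


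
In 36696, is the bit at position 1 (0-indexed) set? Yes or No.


0b1000111101011000, bit 1 = 0. No

No


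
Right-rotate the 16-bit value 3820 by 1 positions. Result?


Rotate 0b111011101100 right by 1 (16-bit) = 0b11101110110 = 1910

1910


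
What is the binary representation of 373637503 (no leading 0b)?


373637503 = 10110010001010100000101111111 in binary

10110010001010100000101111111


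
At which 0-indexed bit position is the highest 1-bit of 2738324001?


0b10100011001101111000001000100001. Highest set bit at position 31

31


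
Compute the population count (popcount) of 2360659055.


0b10001100101101001100110001101111 has 17 set bits

17


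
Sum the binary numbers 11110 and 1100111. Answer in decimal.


11110 + 1100111 = 10000101 = 133

133


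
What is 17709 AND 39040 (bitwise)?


0b100010100101101 & 0b1001100010000000 = 0b0 = 0

0


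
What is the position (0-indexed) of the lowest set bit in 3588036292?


0b11010101110111010001011011000100. Lowest set bit at position 2

2


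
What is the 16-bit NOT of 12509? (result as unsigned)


~0b11000011011101 = 0b1100111100100010 = 53026 (16-bit unsigned)

53026


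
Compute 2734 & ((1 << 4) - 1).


2734 & 15 = 14

14


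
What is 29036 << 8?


0b111000101101100 << 8 = 0b11100010110110000000000 = 7433216

7433216


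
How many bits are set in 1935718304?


0b1110011011000001011011110100000 has 15 set bits

15


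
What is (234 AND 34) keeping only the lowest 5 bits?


Step 1: 234 & 34 = 34
Step 2: 34 & 31 = 2

2


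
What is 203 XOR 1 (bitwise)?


0b11001011 ^ 0b1 = 0b11001010 = 202

202


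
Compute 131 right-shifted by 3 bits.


0b10000011 >> 3 = 0b10000 = 16

16


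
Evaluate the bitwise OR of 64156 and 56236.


0b1111101010011100 | 0b1101101110101100 = 0b1111101110111100 = 64444

64444


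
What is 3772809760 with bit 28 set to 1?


3772809760 | (1 << 28) = 3772809760 | 268435456 = 4041245216

4041245216


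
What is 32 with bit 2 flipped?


32 ^ (1 << 2) = 32 ^ 4 = 36

36


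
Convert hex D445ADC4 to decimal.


D445ADC4 hex = 3561336260 decimal

3561336260


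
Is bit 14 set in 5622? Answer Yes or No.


0b1010111110110, bit 14 = 0. No

No


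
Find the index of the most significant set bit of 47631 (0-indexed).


0b1011101000001111. Highest set bit at position 15

15


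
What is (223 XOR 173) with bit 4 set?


Step 1: 223 ^ 173 = 114
Step 2: 114 | (1 << 4) = 114 | 16 = 114

114


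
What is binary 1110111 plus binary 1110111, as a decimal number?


1110111 + 1110111 = 11101110 = 238

238


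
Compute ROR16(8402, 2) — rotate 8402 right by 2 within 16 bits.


Rotate 0b10000011010010 right by 2 (16-bit) = 0b1000100000110100 = 34868

34868


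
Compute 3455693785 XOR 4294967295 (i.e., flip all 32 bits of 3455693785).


3455693785 ^ 4294967295 = 839273510

839273510


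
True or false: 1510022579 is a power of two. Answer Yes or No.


0b1011010000000010001110110110011. Multiple bits set => No

No


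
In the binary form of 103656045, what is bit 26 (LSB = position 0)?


0b110001011011010101001101101, position 26 = 1

1


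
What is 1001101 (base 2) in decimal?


1001101 in decimal = 77

77


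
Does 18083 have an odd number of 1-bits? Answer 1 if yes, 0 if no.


0b100011010100011 has 7 ones => parity 1

1


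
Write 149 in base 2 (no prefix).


149 = 10010101 in binary

10010101


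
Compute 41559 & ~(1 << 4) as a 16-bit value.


41559 & ~(1 << 4) = 41543

41543


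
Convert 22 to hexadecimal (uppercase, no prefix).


22 = 16 hex

16


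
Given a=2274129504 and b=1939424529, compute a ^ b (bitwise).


2274129504 ^ 1939424529 = 4095030129

4095030129


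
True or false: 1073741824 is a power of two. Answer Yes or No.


0b1000000000000000000000000000000. Only one bit set => Yes

Yes


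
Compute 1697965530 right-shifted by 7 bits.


0b1100101001101001110010111011010 >> 7 = 0b110010100110100111001011 = 13265355

13265355


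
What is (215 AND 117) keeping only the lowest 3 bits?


Step 1: 215 & 117 = 85
Step 2: 85 & 7 = 5

5


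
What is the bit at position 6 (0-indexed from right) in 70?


0b1000110, position 6 = 1

1


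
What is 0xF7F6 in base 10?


F7F6 hex = 63478 decimal

63478


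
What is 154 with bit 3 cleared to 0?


154 & ~(1 << 3) = 146

146


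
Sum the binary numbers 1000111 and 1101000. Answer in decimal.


1000111 + 1101000 = 10101111 = 175

175


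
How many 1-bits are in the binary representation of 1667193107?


0b1100011010111110101100100010011 has 17 set bits

17


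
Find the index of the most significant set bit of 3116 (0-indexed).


0b110000101100. Highest set bit at position 11

11


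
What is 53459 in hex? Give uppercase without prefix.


53459 = D0D3 hex

D0D3


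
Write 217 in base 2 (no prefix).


217 = 11011001 in binary

11011001


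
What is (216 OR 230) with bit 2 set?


Step 1: 216 | 230 = 254
Step 2: 254 | (1 << 2) = 254 | 4 = 254

254


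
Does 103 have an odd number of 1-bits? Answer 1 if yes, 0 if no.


0b1100111 has 5 ones => parity 1

1


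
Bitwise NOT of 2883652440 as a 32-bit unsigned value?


~0b10101011111000010000101101011000 = 0b1010100000111101111010010100111 = 1411314855 (32-bit unsigned)

1411314855


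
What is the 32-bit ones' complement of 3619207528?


3619207528 ^ 4294967295 = 675759767

675759767


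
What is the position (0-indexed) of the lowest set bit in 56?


0b111000. Lowest set bit at position 3

3


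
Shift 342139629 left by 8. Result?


0b10100011001001010001011101101 << 8 = 0b1010001100100101000101110110100000000 = 87587745024

87587745024


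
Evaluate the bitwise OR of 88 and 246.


0b1011000 | 0b11110110 = 0b11111110 = 254

254


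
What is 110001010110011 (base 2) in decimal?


110001010110011 in decimal = 25267

25267


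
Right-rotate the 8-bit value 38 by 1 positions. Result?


Rotate 0b100110 right by 1 (8-bit) = 0b10011 = 19

19


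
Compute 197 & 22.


0b11000101 & 0b10110 = 0b100 = 4

4


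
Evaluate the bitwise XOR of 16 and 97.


0b10000 ^ 0b1100001 = 0b1110001 = 113

113


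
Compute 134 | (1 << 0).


134 | (1 << 0) = 134 | 1 = 135

135


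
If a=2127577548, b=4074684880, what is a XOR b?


2127577548 ^ 4074684880 = 2349760540

2349760540


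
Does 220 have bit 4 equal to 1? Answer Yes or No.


0b11011100, bit 4 = 1. Yes

Yes


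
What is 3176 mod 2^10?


3176 & 1023 = 104

104


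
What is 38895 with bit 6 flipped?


38895 ^ (1 << 6) = 38895 ^ 64 = 38831

38831


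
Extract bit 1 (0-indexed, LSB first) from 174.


0b10101110, position 1 = 1

1


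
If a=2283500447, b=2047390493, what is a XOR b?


2283500447 ^ 2047390493 = 4061380738

4061380738


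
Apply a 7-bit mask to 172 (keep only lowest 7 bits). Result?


172 & 127 = 44

44


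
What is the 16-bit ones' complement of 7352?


7352 ^ 65535 = 58183

58183


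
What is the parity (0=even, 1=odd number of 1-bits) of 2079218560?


0b1111011111011100101101110000000 has 18 ones => parity 0

0


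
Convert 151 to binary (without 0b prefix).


151 = 10010111 in binary

10010111


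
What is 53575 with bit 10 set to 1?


53575 | (1 << 10) = 53575 | 1024 = 54599

54599


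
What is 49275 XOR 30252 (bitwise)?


0b1100000001111011 ^ 0b111011000101100 = 0b1011011001010111 = 46679

46679


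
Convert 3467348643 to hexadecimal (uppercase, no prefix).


3467348643 = CEAB8AA3 hex

CEAB8AA3


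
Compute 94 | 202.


0b1011110 | 0b11001010 = 0b11011110 = 222

222


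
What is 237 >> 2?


0b11101101 >> 2 = 0b111011 = 59

59


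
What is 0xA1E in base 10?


A1E hex = 2590 decimal

2590


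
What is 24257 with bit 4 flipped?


24257 ^ (1 << 4) = 24257 ^ 16 = 24273

24273


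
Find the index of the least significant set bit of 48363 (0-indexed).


0b1011110011101011. Lowest set bit at position 0

0


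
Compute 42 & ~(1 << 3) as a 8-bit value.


42 & ~(1 << 3) = 34

34


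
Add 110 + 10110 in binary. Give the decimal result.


110 + 10110 = 11100 = 28

28


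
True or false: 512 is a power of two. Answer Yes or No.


0b1000000000. Only one bit set => Yes

Yes


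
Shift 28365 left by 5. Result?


0b110111011001101 << 5 = 0b11011101100110100000 = 907680

907680


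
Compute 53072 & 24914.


0b1100111101010000 & 0b110000101010010 = 0b100000101010000 = 16720

16720


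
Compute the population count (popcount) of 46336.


0b1011010100000000 has 5 set bits

5


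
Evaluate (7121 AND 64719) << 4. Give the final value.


Step 1: 7121 & 64719 = 6337
Step 2: 6337 << 4 = 101392

101392


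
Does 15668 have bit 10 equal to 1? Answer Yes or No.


0b11110100110100, bit 10 = 1. Yes

Yes


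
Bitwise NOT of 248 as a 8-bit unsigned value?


~0b11111000 = 0b111 = 7 (8-bit unsigned)

7


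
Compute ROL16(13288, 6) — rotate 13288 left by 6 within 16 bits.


Rotate 0b11001111101000 left by 6 (16-bit) = 0b1111101000001100 = 64012

64012


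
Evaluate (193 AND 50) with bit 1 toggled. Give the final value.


Step 1: 193 & 50 = 0
Step 2: 0 ^ (1 << 1) = 0 ^ 2 = 2

2


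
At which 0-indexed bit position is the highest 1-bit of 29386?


0b111001011001010. Highest set bit at position 14

14


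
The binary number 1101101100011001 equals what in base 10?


1101101100011001 in decimal = 56089

56089


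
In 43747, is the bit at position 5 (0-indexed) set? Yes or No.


0b1010101011100011, bit 5 = 1. Yes

Yes


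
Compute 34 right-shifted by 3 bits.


0b100010 >> 3 = 0b100 = 4

4


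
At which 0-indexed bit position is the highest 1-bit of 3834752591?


0b11100100100100011010111001001111. Highest set bit at position 31

31


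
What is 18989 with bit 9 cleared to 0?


18989 & ~(1 << 9) = 18477

18477


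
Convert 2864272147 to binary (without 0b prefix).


2864272147 = 10101010101110010101001100010011 in binary

10101010101110010101001100010011


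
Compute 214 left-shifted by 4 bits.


0b11010110 << 4 = 0b110101100000 = 3424

3424


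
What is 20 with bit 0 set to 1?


20 | (1 << 0) = 20 | 1 = 21

21


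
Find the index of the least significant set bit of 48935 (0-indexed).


0b1011111100100111. Lowest set bit at position 0

0


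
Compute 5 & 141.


0b101 & 0b10001101 = 0b101 = 5

5


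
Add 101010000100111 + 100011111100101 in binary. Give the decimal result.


101010000100111 + 100011111100101 = 1001110000001100 = 39948

39948


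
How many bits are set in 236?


0b11101100 has 5 set bits

5


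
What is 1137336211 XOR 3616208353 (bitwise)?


0b1000011110010100101111110010011 ^ 0b11010111100010101111010111100001 = 0b10010100010000001010101001110010 = 2487265906

2487265906


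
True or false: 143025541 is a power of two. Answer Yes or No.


0b1000100001100110010110000101. Multiple bits set => No

No


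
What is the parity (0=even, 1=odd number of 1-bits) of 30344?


0b111011010001000 has 7 ones => parity 1

1


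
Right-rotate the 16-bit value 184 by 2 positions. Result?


Rotate 0b10111000 right by 2 (16-bit) = 0b101110 = 46

46


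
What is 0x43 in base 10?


43 hex = 67 decimal

67


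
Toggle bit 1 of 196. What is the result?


196 ^ (1 << 1) = 196 ^ 2 = 198

198


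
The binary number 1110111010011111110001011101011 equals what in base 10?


1110111010011111110001011101011 in decimal = 2001724139

2001724139


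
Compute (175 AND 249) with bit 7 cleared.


Step 1: 175 & 249 = 169
Step 2: 169 & ~(1 << 7) = 41

41


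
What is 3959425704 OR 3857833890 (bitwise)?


0b11101100000000000000101010101000 | 0b11100101111100011101111110100010 = 0b11101101111100011101111110101010 = 3992051626

3992051626


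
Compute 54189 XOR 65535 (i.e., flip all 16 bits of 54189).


54189 ^ 65535 = 11346

11346


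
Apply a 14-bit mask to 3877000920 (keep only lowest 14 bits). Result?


3877000920 & 16383 = 5848

5848


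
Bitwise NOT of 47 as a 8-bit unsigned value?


~0b101111 = 0b11010000 = 208 (8-bit unsigned)

208


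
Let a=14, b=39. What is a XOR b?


14 ^ 39 = 41

41


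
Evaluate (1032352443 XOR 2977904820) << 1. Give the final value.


Step 1: 1032352443 ^ 2977904820 = 2365016591
Step 2: 2365016591 << 1 = 4730033182

4730033182


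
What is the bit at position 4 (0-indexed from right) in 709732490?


0b101010010011011010100010001010, position 4 = 0

0


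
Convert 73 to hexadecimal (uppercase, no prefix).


73 = 49 hex

49


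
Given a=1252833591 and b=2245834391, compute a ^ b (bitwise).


1252833591 ^ 2245834391 = 3480227744

3480227744


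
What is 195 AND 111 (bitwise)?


0b11000011 & 0b1101111 = 0b1000011 = 67

67


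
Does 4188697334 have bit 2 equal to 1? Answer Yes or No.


0b11111001101010100111001011110110, bit 2 = 1. Yes

Yes


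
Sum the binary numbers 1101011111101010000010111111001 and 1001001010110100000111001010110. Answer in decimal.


1101011111101010000010111111001 + 1001001010110100000111001010110 = 10110101010011110001010001001111 = 3041858639

3041858639


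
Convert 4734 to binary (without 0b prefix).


4734 = 1001001111110 in binary

1001001111110


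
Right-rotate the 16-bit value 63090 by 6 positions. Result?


Rotate 0b1111011001110010 right by 6 (16-bit) = 0b1100101111011001 = 52185

52185


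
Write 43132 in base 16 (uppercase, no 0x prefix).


43132 = A87C hex

A87C


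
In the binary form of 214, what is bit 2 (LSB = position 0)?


0b11010110, position 2 = 1

1


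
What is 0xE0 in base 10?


E0 hex = 224 decimal

224


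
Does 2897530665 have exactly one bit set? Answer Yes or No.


0b10101100101101001100111100101001. Multiple bits set => No

No


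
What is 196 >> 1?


0b11000100 >> 1 = 0b1100010 = 98

98


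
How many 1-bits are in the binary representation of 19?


0b10011 has 3 set bits

3


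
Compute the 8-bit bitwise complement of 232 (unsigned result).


~0b11101000 = 0b10111 = 23 (8-bit unsigned)

23


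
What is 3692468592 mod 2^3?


3692468592 & 7 = 0

0


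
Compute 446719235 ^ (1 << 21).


446719235 ^ (1 << 21) = 446719235 ^ 2097152 = 444622083

444622083


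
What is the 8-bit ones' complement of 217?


217 ^ 255 = 38

38


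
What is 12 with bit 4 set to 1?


12 | (1 << 4) = 12 | 16 = 28

28


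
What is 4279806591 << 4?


0b11111111000110001010101001111111 << 4 = 0b111111110001100010101010011111110000 = 68476905456

68476905456


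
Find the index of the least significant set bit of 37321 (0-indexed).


0b1001000111001001. Lowest set bit at position 0

0


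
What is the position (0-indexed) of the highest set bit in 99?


0b1100011. Highest set bit at position 6

6
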